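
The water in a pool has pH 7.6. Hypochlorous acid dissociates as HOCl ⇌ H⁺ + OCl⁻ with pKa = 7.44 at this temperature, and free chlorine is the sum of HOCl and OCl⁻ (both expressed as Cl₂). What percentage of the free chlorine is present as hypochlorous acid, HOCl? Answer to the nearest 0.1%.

[OCl⁻]/[HOCl] = 10^(pH − pKa) = 10^(7.6 − 7.44) = 10^0.16 = 1.445.
Fraction as HOCl = 1 / (1 + 1.445) = 0.4089.

40.9%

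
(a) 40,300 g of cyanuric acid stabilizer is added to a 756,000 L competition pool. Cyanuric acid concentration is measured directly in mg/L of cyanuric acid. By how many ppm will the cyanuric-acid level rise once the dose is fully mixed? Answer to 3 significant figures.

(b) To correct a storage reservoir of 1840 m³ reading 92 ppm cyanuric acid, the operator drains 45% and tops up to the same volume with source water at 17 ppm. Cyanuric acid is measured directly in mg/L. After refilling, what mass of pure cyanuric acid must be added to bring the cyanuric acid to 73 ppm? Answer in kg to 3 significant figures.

(a) Rise: 40,300 g / 756,000 L × 1000 = 53.31 mg/L.

(b) Volume: 1840 m³ = 1,840,000 L.
(b) After draining 45% and refilling: 92 × 0.55 + 17 × 0.45 = 58.25 ppm.
(b) Deficit to target: 73 − 58.25 = 14.75 mg/L.
(b) Mass: 14.75 mg/L × 1,840,000 L = 27,140 g cyanuric acid.

(a) 53.3 ppm; (b) 27.1 kg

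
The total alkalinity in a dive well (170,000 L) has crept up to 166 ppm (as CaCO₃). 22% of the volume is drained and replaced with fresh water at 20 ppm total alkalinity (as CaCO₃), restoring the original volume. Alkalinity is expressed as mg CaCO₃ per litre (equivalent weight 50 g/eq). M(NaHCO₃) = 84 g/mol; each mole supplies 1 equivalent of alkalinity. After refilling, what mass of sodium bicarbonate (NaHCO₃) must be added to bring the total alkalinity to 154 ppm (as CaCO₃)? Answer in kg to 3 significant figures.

5.75 kg

After draining 22% and refilling: 166 × 0.78 + 20 × 0.22 = 133.88 ppm.
Deficit to target: 154 − 133.88 = 20.12 mg/L.
As CaCO₃: 20.12 mg/L × 170,000 L = 3420 g; ÷ 50 g/eq ÷ 1 = 68.41 mol NaHCO₃.
Mass: 68.41 × 84 = 5746 g.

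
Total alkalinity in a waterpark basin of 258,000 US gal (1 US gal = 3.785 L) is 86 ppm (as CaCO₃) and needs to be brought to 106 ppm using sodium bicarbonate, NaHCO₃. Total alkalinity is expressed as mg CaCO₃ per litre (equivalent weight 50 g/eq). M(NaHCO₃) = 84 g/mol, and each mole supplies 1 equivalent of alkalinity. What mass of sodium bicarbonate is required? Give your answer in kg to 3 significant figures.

Volume: 258,000 US gal × 3.785 L/gal = 976,530 L.
Alkalinity to add: (106 − 86) = 20 mg/L as CaCO₃ × 976,530 L = 19,530 g as CaCO₃.
Equivalents: 19,530 g ÷ 50 g/eq = 390.6 eq.
NaHCO₃ supplies 1 eq per mole → 390.6 mol.
Mass: 390.6 mol × 84 g/mol = 32,810 g.

32.8 kg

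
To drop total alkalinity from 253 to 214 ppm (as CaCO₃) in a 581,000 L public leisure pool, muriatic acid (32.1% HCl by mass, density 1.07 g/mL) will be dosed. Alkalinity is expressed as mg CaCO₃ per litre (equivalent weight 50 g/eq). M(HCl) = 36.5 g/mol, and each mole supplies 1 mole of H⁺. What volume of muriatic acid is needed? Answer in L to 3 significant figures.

Alkalinity to neutralize: (253 − 214) = 39 mg/L as CaCO₃ × 581,000 L = 22,660 g as CaCO₃.
Equivalents of H⁺ required: 22,660 ÷ 50 g/eq = 453.2 eq = 453.2 mol HCl.
Mass of HCl: 453.2 × 36.5 = 16,540 g.
Mass of 32.1% solution: 16,540 / 0.321 = 51,530 g.
Volume: 51,530 g ÷ 1.07 g/mL = 48,160 mL.

48.2 L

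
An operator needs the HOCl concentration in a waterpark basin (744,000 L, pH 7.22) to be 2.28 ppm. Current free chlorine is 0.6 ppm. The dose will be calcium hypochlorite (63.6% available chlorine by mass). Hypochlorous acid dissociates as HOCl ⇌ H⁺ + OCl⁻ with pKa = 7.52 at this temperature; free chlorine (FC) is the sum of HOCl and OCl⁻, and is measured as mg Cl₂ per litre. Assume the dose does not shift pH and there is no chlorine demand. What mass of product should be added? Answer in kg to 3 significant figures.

[OCl⁻]/[HOCl] = 10^(pH − pKa) = 10^(7.22 − 7.52) = 0.5012; fraction as HOCl = 1/(1 + 0.5012) = 0.6661.
Free chlorine required for 2.28 ppm HOCl: 2.28 / 0.6661 = 3.423 ppm.
FC to add: 3.423 − 0.6 = 2.823 mg/L as Cl₂.
Cl₂ equivalent: 2.823 mg/L × 744,000 L = 2100 g.
Product at 63.6% available Cl: 2100 / 0.636 = 3302 g.

3.30 kg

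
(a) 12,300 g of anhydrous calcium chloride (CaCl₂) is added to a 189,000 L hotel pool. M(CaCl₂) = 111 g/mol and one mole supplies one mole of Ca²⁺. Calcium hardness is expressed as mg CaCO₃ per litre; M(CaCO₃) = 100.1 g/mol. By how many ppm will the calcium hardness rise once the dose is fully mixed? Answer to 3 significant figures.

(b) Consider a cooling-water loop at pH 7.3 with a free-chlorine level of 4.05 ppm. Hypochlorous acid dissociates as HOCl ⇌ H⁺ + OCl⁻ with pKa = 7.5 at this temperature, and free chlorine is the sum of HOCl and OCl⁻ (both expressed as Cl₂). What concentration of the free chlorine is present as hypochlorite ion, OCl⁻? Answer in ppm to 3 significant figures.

(a) 58.7 ppm; (b) 1.57 ppm

(a) Moles of Ca²⁺: 12,300 g ÷ 111 g/mol = 110.8 mol.
(a) As CaCO₃: 110.8 mol × 100.1 g/mol = 11,090 g.
(a) Rise: 11,090 g / 189,000 L × 1000 = 58.69 mg/L.

(b) [OCl⁻]/[HOCl] = 10^(pH − pKa) = 10^(7.3 − 7.5) = 10^-0.20 = 0.631.
(b) Fraction as HOCl = 1 / (1 + 0.631) = 0.6131.
(b) OCl⁻ = (1 − 0.6131) × 4.05 ppm = 1.567 ppm.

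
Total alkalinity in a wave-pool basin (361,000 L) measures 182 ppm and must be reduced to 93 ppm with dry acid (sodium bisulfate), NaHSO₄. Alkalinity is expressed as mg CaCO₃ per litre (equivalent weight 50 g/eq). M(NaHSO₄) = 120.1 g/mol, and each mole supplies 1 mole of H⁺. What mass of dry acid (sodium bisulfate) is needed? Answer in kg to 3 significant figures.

Alkalinity to neutralize: (182 − 93) = 89 mg/L as CaCO₃ × 361,000 L = 32,130 g as CaCO₃.
Equivalents of H⁺ required: 32,130 ÷ 50 g/eq = 642.6 eq = 642.6 mol NaHSO₄.
Mass of NaHSO₄: 642.6 × 120.1 = 77,170 g.

77.2 kg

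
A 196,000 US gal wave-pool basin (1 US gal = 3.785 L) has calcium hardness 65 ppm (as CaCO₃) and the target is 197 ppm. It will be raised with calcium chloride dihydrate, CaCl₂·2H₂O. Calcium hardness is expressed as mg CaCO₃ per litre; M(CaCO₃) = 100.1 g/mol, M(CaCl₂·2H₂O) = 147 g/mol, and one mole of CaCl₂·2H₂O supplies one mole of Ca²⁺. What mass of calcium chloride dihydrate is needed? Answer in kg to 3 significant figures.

144 kg

Volume: 196,000 US gal × 3.785 L/gal = 741,860 L.
Hardness to add: (197 − 65) = 132 mg/L as CaCO₃ × 741,860 L = 97,930 g as CaCO₃.
Moles of Ca²⁺ (1 mol Ca²⁺ ≡ 1 mol CaCO₃): 97,930 / 100.1 g/mol = 978.3 mol.
Mass of CaCl₂·2H₂O: 978.3 × 147 = 143,800 g.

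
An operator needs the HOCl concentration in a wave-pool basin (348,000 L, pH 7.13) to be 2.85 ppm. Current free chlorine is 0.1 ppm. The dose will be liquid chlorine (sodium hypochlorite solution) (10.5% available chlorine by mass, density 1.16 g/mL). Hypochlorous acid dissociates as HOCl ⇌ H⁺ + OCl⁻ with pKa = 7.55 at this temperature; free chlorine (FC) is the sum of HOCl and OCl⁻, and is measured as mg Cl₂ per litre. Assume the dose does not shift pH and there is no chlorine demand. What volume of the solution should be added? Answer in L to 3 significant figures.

[OCl⁻]/[HOCl] = 10^(pH − pKa) = 10^(7.13 − 7.55) = 0.3802; fraction as HOCl = 1/(1 + 0.3802) = 0.7245.
Free chlorine required for 2.85 ppm HOCl: 2.85 / 0.7245 = 3.934 ppm.
FC to add: 3.934 − 0.1 = 3.834 mg/L as Cl₂.
Cl₂ equivalent: 3.834 mg/L × 348,000 L = 1334 g.
Product at 10.5% available Cl: 1334 / 0.105 = 12,710 g.
Volume: 12,710 g ÷ 1.16 g/mL = 10,950 mL.

11.0 L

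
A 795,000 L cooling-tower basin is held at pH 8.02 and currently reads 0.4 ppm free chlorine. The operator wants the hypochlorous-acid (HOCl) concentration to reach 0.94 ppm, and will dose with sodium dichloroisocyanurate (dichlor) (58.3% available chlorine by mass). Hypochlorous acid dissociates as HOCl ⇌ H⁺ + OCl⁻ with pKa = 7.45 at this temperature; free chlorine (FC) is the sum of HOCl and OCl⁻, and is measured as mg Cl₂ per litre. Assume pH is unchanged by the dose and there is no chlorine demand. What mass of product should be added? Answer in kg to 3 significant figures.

5.50 kg

[OCl⁻]/[HOCl] = 10^(pH − pKa) = 10^(8.02 − 7.45) = 3.715; fraction as HOCl = 1/(1 + 3.715) = 0.2121.
Free chlorine required for 0.94 ppm HOCl: 0.94 / 0.2121 = 4.432 ppm.
FC to add: 4.432 − 0.4 = 4.032 mg/L as Cl₂.
Cl₂ equivalent: 4.032 mg/L × 795,000 L = 3206 g.
Product at 58.3% available Cl: 3206 / 0.583 = 5499 g.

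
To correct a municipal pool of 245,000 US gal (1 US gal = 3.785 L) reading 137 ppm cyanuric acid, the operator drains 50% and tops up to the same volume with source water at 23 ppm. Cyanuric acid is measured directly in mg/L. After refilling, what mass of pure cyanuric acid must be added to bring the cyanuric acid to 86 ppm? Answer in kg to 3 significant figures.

Volume: 245,000 US gal × 3.785 L/gal = 927,325 L.
After draining 50% and refilling: 137 × 0.50 + 23 × 0.50 = 80 ppm.
Deficit to target: 86 − 80 = 6 mg/L.
Mass: 6 mg/L × 927,325 L = 5564 g cyanuric acid.

5.56 kg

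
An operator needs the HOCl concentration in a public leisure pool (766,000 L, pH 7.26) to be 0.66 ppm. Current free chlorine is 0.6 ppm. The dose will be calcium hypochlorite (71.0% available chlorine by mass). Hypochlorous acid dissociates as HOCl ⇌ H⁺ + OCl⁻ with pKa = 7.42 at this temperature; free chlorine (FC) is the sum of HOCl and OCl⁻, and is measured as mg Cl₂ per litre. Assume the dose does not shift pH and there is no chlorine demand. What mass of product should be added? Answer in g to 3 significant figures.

557 g

[OCl⁻]/[HOCl] = 10^(pH − pKa) = 10^(7.26 − 7.42) = 0.6918; fraction as HOCl = 1/(1 + 0.6918) = 0.5911.
Free chlorine required for 0.66 ppm HOCl: 0.66 / 0.5911 = 1.117 ppm.
FC to add: 1.117 − 0.6 = 0.5166 mg/L as Cl₂.
Cl₂ equivalent: 0.5166 mg/L × 766,000 L = 395.7 g.
Product at 71.0% available Cl: 395.7 / 0.71 = 557.4 g.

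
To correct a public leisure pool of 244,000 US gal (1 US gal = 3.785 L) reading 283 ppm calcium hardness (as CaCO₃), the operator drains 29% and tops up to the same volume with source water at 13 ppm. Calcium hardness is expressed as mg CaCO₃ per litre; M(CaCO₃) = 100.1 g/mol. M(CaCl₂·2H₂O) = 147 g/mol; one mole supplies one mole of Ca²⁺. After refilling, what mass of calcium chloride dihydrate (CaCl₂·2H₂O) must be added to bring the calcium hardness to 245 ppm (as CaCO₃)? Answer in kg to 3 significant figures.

54.7 kg

Volume: 244,000 US gal × 3.785 L/gal = 923,540 L.
After draining 29% and refilling: 283 × 0.71 + 13 × 0.29 = 204.7 ppm.
Deficit to target: 245 − 204.7 = 40.3 mg/L.
As CaCO₃: 40.3 mg/L × 923,540 L = 37,220 g; ÷ 100.1 = 371.8 mol Ca²⁺.
Mass: 371.8 × 147 = 54,660 g.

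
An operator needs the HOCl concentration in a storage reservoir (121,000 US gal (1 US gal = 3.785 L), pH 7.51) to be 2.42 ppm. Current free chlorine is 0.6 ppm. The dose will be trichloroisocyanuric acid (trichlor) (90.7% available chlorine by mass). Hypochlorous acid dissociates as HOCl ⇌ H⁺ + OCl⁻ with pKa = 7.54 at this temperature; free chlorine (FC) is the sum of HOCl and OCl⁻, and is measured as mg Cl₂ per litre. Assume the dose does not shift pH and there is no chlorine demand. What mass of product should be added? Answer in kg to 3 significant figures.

2.06 kg

Volume: 121,000 US gal × 3.785 L/gal = 457,985 L.
[OCl⁻]/[HOCl] = 10^(pH − pKa) = 10^(7.51 − 7.54) = 0.9333; fraction as HOCl = 1/(1 + 0.9333) = 0.5173.
Free chlorine required for 2.42 ppm HOCl: 2.42 / 0.5173 = 4.678 ppm.
FC to add: 4.678 − 0.6 = 4.078 mg/L as Cl₂.
Cl₂ equivalent: 4.078 mg/L × 457,985 L = 1868 g.
Product at 90.7% available Cl: 1868 / 0.907 = 2059 g.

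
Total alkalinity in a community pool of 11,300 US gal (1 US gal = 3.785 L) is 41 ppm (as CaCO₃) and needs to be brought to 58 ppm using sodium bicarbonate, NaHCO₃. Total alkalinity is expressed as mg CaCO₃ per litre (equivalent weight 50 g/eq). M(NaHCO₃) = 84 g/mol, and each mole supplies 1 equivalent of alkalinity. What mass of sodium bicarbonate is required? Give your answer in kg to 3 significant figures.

1.22 kg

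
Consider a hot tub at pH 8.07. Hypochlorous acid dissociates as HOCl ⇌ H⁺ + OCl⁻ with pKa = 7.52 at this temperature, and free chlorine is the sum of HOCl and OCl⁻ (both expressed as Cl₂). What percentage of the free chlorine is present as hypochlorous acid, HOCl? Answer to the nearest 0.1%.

[OCl⁻]/[HOCl] = 10^(pH − pKa) = 10^(8.07 − 7.52) = 10^0.55 = 3.548.
Fraction as HOCl = 1 / (1 + 3.548) = 0.2199.

22.0%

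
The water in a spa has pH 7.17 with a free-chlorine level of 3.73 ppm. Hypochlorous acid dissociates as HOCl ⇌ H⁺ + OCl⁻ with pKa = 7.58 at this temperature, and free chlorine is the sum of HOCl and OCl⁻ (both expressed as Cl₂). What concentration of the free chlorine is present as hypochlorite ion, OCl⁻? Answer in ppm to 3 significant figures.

1.04 ppm

[OCl⁻]/[HOCl] = 10^(pH − pKa) = 10^(7.17 − 7.58) = 10^-0.41 = 0.389.
Fraction as HOCl = 1 / (1 + 0.389) = 0.7199.
OCl⁻ = (1 − 0.7199) × 3.73 ppm = 1.045 ppm.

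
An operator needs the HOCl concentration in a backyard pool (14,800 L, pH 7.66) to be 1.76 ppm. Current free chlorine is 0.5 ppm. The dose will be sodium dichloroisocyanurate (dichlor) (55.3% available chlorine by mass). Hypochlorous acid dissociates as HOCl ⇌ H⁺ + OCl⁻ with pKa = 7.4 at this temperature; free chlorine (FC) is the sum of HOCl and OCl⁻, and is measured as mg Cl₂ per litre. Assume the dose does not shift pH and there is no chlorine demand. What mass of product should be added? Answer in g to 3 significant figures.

119 g

[OCl⁻]/[HOCl] = 10^(pH − pKa) = 10^(7.66 − 7.4) = 1.82; fraction as HOCl = 1/(1 + 1.82) = 0.3546.
Free chlorine required for 1.76 ppm HOCl: 1.76 / 0.3546 = 4.963 ppm.
FC to add: 4.963 − 0.5 = 4.463 mg/L as Cl₂.
Cl₂ equivalent: 4.463 mg/L × 14,800 L = 66.05 g.
Product at 55.3% available Cl: 66.05 / 0.553 = 119.4 g.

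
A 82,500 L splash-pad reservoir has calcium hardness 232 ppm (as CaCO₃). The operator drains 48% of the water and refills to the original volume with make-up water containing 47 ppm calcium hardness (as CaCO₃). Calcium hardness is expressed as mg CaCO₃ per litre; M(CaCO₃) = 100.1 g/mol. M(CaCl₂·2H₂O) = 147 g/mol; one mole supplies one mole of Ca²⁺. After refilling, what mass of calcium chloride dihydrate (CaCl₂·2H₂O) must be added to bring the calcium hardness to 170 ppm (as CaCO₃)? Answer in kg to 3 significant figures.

3.25 kg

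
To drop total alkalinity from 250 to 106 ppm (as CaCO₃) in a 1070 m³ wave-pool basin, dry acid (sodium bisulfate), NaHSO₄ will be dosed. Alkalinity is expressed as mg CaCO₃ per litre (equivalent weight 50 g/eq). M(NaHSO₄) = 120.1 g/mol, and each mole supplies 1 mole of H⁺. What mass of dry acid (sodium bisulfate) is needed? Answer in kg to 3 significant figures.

Volume: 1070 m³ = 1,070,000 L.
Alkalinity to neutralize: (250 − 106) = 144 mg/L as CaCO₃ × 1,070,000 L = 154,100 g as CaCO₃.
Equivalents of H⁺ required: 154,100 ÷ 50 g/eq = 3082 eq = 3082 mol NaHSO₄.
Mass of NaHSO₄: 3082 × 120.1 = 370,100 g.

370 kg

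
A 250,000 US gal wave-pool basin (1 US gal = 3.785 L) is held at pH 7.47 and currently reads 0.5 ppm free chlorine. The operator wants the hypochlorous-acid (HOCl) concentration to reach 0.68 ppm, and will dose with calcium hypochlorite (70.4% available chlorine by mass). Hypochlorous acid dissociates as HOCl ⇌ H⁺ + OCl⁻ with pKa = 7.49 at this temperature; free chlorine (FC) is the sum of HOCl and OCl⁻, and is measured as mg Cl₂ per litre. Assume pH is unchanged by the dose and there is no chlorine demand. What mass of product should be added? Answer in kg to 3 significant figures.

1.11 kg

Volume: 250,000 US gal × 3.785 L/gal = 946,250 L.
[OCl⁻]/[HOCl] = 10^(pH − pKa) = 10^(7.47 − 7.49) = 0.955; fraction as HOCl = 1/(1 + 0.955) = 0.5115.
Free chlorine required for 0.68 ppm HOCl: 0.68 / 0.5115 = 1.329 ppm.
FC to add: 1.329 − 0.5 = 0.8294 mg/L as Cl₂.
Cl₂ equivalent: 0.8294 mg/L × 946,250 L = 784.8 g.
Product at 70.4% available Cl: 784.8 / 0.704 = 1115 g.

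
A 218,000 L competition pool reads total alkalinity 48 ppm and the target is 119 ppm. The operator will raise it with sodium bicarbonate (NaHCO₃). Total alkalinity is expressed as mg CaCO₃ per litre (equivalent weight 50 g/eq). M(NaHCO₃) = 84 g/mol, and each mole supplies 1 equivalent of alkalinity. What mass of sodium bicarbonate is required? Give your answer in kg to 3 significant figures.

26.0 kg

Alkalinity to add: (119 − 48) = 71 mg/L as CaCO₃ × 218,000 L = 15,480 g as CaCO₃.
Equivalents: 15,480 g ÷ 50 g/eq = 309.6 eq.
NaHCO₃ supplies 1 eq per mole → 309.6 mol.
Mass: 309.6 mol × 84 g/mol = 26,000 g.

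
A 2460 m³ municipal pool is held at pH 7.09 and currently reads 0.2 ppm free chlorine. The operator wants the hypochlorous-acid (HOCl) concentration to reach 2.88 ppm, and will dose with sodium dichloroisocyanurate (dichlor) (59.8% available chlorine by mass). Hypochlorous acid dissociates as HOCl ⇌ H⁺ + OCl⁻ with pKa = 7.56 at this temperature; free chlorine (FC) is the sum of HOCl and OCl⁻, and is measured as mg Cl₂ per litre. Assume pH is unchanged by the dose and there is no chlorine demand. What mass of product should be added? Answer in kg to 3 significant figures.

15.0 kg

Volume: 2460 m³ = 2,460,000 L.
[OCl⁻]/[HOCl] = 10^(pH − pKa) = 10^(7.09 − 7.56) = 0.3388; fraction as HOCl = 1/(1 + 0.3388) = 0.7469.
Free chlorine required for 2.88 ppm HOCl: 2.88 / 0.7469 = 3.856 ppm.
FC to add: 3.856 − 0.2 = 3.656 mg/L as Cl₂.
Cl₂ equivalent: 3.656 mg/L × 2,460,000 L = 8993 g.
Product at 59.8% available Cl: 8993 / 0.598 = 15,040 g.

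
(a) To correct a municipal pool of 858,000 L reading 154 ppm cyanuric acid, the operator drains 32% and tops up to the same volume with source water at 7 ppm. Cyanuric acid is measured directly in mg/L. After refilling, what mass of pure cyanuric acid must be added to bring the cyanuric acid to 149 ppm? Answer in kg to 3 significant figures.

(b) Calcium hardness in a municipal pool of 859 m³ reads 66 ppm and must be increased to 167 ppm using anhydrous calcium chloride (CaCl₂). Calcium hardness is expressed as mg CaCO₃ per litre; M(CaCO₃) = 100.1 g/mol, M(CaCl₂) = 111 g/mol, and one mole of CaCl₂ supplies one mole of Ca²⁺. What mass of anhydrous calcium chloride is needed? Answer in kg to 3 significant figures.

(a) 36.1 kg; (b) 96.2 kg

(a) After draining 32% and refilling: 154 × 0.68 + 7 × 0.32 = 106.96 ppm.
(a) Deficit to target: 149 − 106.96 = 42.04 mg/L.
(a) Mass: 42.04 mg/L × 858,000 L = 36,070 g cyanuric acid.

(b) Volume: 859 m³ = 859,000 L.
(b) Hardness to add: (167 − 66) = 101 mg/L as CaCO₃ × 859,000 L = 86,760 g as CaCO₃.
(b) Moles of Ca²⁺ (1 mol Ca²⁺ ≡ 1 mol CaCO₃): 86,760 / 100.1 g/mol = 866.7 mol.
(b) Mass of CaCl₂: 866.7 × 111 = 96,210 g.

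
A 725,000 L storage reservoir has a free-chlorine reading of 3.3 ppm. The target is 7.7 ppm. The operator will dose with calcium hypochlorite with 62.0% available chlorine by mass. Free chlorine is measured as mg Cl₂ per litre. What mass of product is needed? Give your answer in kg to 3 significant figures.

Chlorine deficit: 7.7 − 3.3 = 4.4 ppm = 4.4 mg/L as Cl₂.
Cl₂ equivalent needed: 4.4 mg/L × 725,000 L = 3,190,000 mg = 3190 g.
Product at 62.0% available chlorine: 3190 / 0.62 = 5145 g.

5.15 kg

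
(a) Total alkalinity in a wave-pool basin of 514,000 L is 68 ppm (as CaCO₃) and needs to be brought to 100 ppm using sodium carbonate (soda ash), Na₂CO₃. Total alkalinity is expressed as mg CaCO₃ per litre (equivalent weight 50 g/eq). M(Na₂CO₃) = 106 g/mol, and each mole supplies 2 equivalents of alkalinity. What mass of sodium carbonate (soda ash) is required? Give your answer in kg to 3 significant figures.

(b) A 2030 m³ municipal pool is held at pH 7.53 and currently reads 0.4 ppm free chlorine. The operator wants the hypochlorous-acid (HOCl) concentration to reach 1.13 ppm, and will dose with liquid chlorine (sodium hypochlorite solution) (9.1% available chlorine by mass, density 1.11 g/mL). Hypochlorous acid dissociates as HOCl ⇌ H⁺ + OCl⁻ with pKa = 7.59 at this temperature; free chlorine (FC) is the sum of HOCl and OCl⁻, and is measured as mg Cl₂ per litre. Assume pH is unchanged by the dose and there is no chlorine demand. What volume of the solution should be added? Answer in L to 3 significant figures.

(a) 17.4 kg; (b) 34.5 L

(a) Alkalinity to add: (100 − 68) = 32 mg/L as CaCO₃ × 514,000 L = 16,450 g as CaCO₃.
(a) Equivalents: 16,450 g ÷ 50 g/eq = 329 eq.
(a) Each mole of Na₂CO₃ supplies 2 eq, so 329 / 2 = 164.5 mol.
(a) Mass: 164.5 mol × 106 g/mol = 17,430 g.

(b) Volume: 2030 m³ = 2,030,000 L.
(b) [OCl⁻]/[HOCl] = 10^(pH − pKa) = 10^(7.53 − 7.59) = 0.871; fraction as HOCl = 1/(1 + 0.871) = 0.5345.
(b) Free chlorine required for 1.13 ppm HOCl: 1.13 / 0.5345 = 2.114 ppm.
(b) FC to add: 2.114 − 0.4 = 1.714 mg/L as Cl₂.
(b) Cl₂ equivalent: 1.714 mg/L × 2,030,000 L = 3480 g.
(b) Product at 9.1% available Cl: 3480 / 0.091 = 38,240 g.
(b) Volume: 38,240 g ÷ 1.11 g/mL = 34,450 mL.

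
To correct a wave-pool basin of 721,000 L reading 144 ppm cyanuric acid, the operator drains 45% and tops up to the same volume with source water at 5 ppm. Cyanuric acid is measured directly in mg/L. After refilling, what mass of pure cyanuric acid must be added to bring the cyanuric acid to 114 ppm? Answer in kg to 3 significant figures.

23.5 kg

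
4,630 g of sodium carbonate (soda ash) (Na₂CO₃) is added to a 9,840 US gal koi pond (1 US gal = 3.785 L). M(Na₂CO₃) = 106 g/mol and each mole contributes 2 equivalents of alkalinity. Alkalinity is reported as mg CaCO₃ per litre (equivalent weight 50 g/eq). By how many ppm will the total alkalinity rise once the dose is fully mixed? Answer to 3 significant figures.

117 ppm

Volume: 9,840 US gal × 3.785 L/gal = 37,244 L.
Moles of Na₂CO₃: 4,630 g ÷ 106 g/mol = 43.68 mol → 87.36 eq of alkalinity.
As CaCO₃: 87.36 eq × 50 g/eq = 4368 g.
Rise: 4368 g / 37,244 L × 1000 = 117.3 mg/L.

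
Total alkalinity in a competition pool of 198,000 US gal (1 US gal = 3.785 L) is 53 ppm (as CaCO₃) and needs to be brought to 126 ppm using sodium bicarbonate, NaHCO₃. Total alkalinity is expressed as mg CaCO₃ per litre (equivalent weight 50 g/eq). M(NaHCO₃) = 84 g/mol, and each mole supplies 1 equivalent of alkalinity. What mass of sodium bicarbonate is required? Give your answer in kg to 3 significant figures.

91.9 kg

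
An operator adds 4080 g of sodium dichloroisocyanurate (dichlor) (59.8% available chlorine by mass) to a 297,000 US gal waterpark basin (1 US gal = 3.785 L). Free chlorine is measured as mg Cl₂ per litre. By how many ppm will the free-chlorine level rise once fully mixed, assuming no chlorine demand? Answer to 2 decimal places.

2.17 ppm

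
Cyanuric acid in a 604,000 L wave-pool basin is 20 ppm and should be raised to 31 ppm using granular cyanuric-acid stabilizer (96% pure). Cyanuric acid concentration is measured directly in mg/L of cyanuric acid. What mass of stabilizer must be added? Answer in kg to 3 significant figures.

CYA to add: (31 − 20) = 11 mg/L × 604,000 L = 6644 g cyanuric acid.
At 96% purity: 6644 / 0.96 = 6921 g product.

6.92 kg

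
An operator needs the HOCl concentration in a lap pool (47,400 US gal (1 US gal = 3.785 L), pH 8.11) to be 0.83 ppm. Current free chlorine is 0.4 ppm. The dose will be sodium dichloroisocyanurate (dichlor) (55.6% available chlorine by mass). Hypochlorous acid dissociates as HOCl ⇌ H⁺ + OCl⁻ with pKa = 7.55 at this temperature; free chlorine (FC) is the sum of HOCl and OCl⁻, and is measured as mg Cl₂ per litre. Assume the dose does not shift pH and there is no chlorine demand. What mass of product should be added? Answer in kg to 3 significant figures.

1.11 kg

Volume: 47,400 US gal × 3.785 L/gal = 179,409 L.
[OCl⁻]/[HOCl] = 10^(pH − pKa) = 10^(8.11 − 7.55) = 3.631; fraction as HOCl = 1/(1 + 3.631) = 0.2159.
Free chlorine required for 0.83 ppm HOCl: 0.83 / 0.2159 = 3.844 ppm.
FC to add: 3.844 − 0.4 = 3.444 mg/L as Cl₂.
Cl₂ equivalent: 3.444 mg/L × 179,409 L = 617.8 g.
Product at 55.6% available Cl: 617.8 / 0.556 = 1111 g.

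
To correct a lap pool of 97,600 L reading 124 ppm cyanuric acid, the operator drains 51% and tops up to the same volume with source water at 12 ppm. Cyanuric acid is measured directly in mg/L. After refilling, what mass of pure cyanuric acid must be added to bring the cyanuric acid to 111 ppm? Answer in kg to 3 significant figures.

After draining 51% and refilling: 124 × 0.49 + 12 × 0.51 = 66.88 ppm.
Deficit to target: 111 − 66.88 = 44.12 mg/L.
Mass: 44.12 mg/L × 97,600 L = 4306 g cyanuric acid.

4.31 kg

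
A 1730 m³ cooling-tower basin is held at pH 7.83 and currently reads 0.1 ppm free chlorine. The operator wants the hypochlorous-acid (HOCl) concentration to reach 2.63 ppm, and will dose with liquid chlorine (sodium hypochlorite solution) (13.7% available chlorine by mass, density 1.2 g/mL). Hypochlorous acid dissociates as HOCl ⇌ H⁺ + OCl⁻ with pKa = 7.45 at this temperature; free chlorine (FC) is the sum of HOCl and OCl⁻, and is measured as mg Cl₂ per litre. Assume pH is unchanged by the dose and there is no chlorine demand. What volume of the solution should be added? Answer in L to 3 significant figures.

Volume: 1730 m³ = 1,730,000 L.
[OCl⁻]/[HOCl] = 10^(pH − pKa) = 10^(7.83 − 7.45) = 2.399; fraction as HOCl = 1/(1 + 2.399) = 0.2942.
Free chlorine required for 2.63 ppm HOCl: 2.63 / 0.2942 = 8.939 ppm.
FC to add: 8.939 − 0.1 = 8.839 mg/L as Cl₂.
Cl₂ equivalent: 8.839 mg/L × 1,730,000 L = 15,290 g.
Product at 13.7% available Cl: 15,290 / 0.137 = 111,600 g.
Volume: 111,600 g ÷ 1.2 g/mL = 93,010 mL.

93.0 L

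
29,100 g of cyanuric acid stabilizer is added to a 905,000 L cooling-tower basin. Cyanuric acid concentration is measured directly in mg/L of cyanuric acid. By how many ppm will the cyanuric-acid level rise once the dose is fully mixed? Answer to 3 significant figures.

Rise: 29,100 g / 905,000 L × 1000 = 32.15 mg/L.

32.2 ppm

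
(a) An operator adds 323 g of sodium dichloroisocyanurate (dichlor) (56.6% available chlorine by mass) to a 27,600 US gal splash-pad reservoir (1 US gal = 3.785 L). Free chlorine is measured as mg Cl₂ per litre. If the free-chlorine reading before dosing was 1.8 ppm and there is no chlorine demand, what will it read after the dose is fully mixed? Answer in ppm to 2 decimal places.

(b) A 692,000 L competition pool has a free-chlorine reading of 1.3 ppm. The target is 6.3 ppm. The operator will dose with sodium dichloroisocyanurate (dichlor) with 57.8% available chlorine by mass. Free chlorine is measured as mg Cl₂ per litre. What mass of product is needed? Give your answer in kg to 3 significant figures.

(a) Volume: 27,600 US gal × 3.785 L/gal = 104,466 L.
(a) Available chlorine delivered: 323 g × 0.566 = 182.8 g as Cl₂.
(a) Concentration rise: 182.8 g / 104,466 L = 1.75 mg/L = 1.75 ppm.
(a) Final FC: 1.8 + 1.75 = 3.55 ppm.

(b) Chlorine deficit: 6.3 − 1.3 = 5 ppm = 5 mg/L as Cl₂.
(b) Cl₂ equivalent needed: 5 mg/L × 692,000 L = 3,460,000 mg = 3460 g.
(b) Product at 57.8% available chlorine: 3460 / 0.578 = 5986 g.

(a) 3.55 ppm; (b) 5.99 kg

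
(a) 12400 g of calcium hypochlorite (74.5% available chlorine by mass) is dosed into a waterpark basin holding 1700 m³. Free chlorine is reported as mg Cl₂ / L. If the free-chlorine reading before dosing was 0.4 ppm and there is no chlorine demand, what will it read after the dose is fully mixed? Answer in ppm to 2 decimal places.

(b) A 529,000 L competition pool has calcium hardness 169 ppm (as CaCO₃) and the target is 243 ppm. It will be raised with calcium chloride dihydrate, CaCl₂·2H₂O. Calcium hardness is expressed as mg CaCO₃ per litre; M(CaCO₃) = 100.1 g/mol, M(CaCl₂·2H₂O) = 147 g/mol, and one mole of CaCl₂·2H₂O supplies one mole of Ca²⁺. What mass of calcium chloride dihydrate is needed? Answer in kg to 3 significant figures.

(a) Volume: 1700 m³ = 1,700,000 L.
(a) Available chlorine delivered: 12,400 g × 0.745 = 9238 g as Cl₂.
(a) Concentration rise: 9238 g / 1,700,000 L = 5.434 mg/L = 5.43 ppm.
(a) Final FC: 0.4 + 5.43 = 5.83 ppm.

(b) Hardness to add: (243 − 169) = 74 mg/L as CaCO₃ × 529,000 L = 39,150 g as CaCO₃.
(b) Moles of Ca²⁺ (1 mol Ca²⁺ ≡ 1 mol CaCO₃): 39,150 / 100.1 g/mol = 391.1 mol.
(b) Mass of CaCl₂·2H₂O: 391.1 × 147 = 57,490 g.

(a) 5.83 ppm; (b) 57.5 kg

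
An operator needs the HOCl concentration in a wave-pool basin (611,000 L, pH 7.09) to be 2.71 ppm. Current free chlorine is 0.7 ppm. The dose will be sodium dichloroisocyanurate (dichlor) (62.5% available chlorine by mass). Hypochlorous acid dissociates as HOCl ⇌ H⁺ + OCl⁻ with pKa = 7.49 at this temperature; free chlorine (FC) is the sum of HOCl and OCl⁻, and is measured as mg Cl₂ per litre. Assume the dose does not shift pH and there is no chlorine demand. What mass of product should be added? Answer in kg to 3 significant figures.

[OCl⁻]/[HOCl] = 10^(pH − pKa) = 10^(7.09 − 7.49) = 0.3981; fraction as HOCl = 1/(1 + 0.3981) = 0.7153.
Free chlorine required for 2.71 ppm HOCl: 2.71 / 0.7153 = 3.789 ppm.
FC to add: 3.789 − 0.7 = 3.089 mg/L as Cl₂.
Cl₂ equivalent: 3.089 mg/L × 611,000 L = 1887 g.
Product at 62.5% available Cl: 1887 / 0.625 = 3020 g.

3.02 kg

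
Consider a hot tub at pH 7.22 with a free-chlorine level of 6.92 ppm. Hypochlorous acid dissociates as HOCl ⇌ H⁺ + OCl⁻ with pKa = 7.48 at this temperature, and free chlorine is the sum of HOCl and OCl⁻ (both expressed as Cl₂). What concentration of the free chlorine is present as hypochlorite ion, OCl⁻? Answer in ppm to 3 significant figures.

[OCl⁻]/[HOCl] = 10^(pH − pKa) = 10^(7.22 − 7.48) = 10^-0.26 = 0.5495.
Fraction as HOCl = 1 / (1 + 0.5495) = 0.6454.
OCl⁻ = (1 − 0.6454) × 6.92 ppm = 2.454 ppm.

2.45 ppm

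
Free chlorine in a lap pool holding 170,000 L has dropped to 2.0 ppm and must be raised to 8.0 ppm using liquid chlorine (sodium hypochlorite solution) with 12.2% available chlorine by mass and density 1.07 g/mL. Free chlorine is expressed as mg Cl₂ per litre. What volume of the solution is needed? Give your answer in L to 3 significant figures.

Chlorine deficit: 8.0 − 2.0 = 6 ppm = 6 mg/L as Cl₂.
Cl₂ equivalent needed: 6 mg/L × 170,000 L = 1,020,000 mg = 1020 g.
Product at 12.2% available chlorine: 1020 / 0.122 = 8361 g.
Volume at density 1.07 g/mL: 8361 g ÷ 1.07 g/mL = 7814 mL.

7.81 L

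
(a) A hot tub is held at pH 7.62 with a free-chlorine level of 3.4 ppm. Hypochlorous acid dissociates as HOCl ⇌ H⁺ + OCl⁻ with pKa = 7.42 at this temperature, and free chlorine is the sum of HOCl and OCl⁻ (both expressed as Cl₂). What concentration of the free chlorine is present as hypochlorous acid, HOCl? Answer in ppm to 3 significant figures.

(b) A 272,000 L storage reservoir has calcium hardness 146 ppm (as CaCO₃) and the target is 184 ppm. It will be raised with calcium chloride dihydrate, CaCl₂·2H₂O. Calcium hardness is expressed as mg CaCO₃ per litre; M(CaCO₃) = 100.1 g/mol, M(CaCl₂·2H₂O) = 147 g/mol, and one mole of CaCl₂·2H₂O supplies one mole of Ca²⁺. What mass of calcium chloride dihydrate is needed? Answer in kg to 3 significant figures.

(a) [OCl⁻]/[HOCl] = 10^(pH − pKa) = 10^(7.62 − 7.42) = 10^0.20 = 1.585.
(a) Fraction as HOCl = 1 / (1 + 1.585) = 0.3869.
(a) HOCl = 0.3869 × 3.4 ppm = 1.315 ppm.

(b) Hardness to add: (184 − 146) = 38 mg/L as CaCO₃ × 272,000 L = 10,340 g as CaCO₃.
(b) Moles of Ca²⁺ (1 mol Ca²⁺ ≡ 1 mol CaCO₃): 10,340 / 100.1 g/mol = 103.3 mol.
(b) Mass of CaCl₂·2H₂O: 103.3 × 147 = 15,180 g.

(a) 1.32 ppm; (b) 15.2 kg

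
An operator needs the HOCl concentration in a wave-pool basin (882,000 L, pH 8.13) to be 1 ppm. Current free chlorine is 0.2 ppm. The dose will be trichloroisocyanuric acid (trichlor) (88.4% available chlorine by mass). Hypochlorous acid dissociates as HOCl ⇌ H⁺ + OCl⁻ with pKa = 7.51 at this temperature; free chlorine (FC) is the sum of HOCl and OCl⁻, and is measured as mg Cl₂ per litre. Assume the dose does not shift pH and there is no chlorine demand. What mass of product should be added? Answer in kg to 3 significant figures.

4.96 kg

[OCl⁻]/[HOCl] = 10^(pH − pKa) = 10^(8.13 − 7.51) = 4.169; fraction as HOCl = 1/(1 + 4.169) = 0.1935.
Free chlorine required for 1 ppm HOCl: 1 / 0.1935 = 5.169 ppm.
FC to add: 5.169 − 0.2 = 4.969 mg/L as Cl₂.
Cl₂ equivalent: 4.969 mg/L × 882,000 L = 4382 g.
Product at 88.4% available Cl: 4382 / 0.884 = 4957 g.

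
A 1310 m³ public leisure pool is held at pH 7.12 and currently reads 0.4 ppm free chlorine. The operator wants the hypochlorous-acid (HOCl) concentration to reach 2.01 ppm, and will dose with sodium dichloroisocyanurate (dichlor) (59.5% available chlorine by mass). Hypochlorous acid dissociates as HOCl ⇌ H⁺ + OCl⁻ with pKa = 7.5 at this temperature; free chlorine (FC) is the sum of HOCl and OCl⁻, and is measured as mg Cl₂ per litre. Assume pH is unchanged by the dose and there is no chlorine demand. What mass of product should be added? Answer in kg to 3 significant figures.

Volume: 1310 m³ = 1,310,000 L.
[OCl⁻]/[HOCl] = 10^(pH − pKa) = 10^(7.12 − 7.5) = 0.4169; fraction as HOCl = 1/(1 + 0.4169) = 0.7058.
Free chlorine required for 2.01 ppm HOCl: 2.01 / 0.7058 = 2.848 ppm.
FC to add: 2.848 − 0.4 = 2.448 mg/L as Cl₂.
Cl₂ equivalent: 2.448 mg/L × 1,310,000 L = 3207 g.
Product at 59.5% available Cl: 3207 / 0.595 = 5390 g.

5.39 kg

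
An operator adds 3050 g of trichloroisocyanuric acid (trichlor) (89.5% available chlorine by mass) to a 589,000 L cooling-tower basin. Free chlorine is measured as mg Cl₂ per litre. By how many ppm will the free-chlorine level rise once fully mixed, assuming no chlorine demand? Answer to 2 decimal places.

4.63 ppm

Available chlorine delivered: 3050 g × 0.895 = 2730 g as Cl₂.
Concentration rise: 2730 g / 589,000 L = 4.635 mg/L = 4.63 ppm.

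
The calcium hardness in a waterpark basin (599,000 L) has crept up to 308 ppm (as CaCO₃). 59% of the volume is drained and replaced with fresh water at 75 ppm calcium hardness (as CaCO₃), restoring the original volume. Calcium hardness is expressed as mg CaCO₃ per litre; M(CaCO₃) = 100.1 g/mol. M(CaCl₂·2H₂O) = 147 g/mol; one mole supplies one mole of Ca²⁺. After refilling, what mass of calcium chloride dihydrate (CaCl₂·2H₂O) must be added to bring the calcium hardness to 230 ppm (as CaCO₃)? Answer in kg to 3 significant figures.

52.3 kg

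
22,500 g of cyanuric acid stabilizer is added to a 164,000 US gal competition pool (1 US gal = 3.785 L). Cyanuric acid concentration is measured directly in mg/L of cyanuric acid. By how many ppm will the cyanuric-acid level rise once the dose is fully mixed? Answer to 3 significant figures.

36.2 ppm

Volume: 164,000 US gal × 3.785 L/gal = 620,740 L.
Rise: 22,500 g / 620,740 L × 1000 = 36.25 mg/L.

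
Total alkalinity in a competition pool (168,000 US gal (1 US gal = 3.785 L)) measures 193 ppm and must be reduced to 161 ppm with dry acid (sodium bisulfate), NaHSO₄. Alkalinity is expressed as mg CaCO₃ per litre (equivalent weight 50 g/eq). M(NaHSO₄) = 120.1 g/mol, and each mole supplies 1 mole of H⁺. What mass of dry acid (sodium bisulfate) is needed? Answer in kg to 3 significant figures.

Volume: 168,000 US gal × 3.785 L/gal = 635,880 L.
Alkalinity to neutralize: (193 − 161) = 32 mg/L as CaCO₃ × 635,880 L = 20,350 g as CaCO₃.
Equivalents of H⁺ required: 20,350 ÷ 50 g/eq = 407 eq = 407 mol NaHSO₄.
Mass of NaHSO₄: 407 × 120.1 = 48,880 g.

48.9 kg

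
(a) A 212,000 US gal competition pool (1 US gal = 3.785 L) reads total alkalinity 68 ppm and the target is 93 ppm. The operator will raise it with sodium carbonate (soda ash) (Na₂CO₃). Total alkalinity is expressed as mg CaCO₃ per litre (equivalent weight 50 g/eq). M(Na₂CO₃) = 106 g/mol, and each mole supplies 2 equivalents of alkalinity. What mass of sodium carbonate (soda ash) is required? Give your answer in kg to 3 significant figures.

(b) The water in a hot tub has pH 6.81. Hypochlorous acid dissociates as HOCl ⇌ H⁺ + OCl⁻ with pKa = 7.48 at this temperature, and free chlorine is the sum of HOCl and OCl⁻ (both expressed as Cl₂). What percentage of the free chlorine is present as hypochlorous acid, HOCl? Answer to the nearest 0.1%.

(a) 21.3 kg; (b) 82.4%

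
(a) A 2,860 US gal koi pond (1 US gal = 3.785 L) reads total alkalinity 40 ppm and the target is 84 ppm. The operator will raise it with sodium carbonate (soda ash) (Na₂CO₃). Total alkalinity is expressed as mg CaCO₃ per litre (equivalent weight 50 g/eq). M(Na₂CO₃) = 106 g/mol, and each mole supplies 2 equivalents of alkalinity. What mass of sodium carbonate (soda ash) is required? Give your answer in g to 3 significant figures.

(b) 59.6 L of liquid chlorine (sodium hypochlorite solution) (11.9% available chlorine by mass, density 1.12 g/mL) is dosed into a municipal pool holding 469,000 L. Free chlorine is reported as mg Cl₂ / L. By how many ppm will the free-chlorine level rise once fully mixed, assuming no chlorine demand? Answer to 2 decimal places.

(a) Volume: 2,860 US gal × 3.785 L/gal = 10,825 L.
(a) Alkalinity to add: (84 − 40) = 44 mg/L as CaCO₃ × 10,825 L = 476.3 g as CaCO₃.
(a) Equivalents: 476.3 g ÷ 50 g/eq = 9.526 eq.
(a) Each mole of Na₂CO₃ supplies 2 eq, so 9.526 / 2 = 4.763 mol.
(a) Mass: 4.763 mol × 106 g/mol = 504.9 g.

(b) Mass of solution: 59.6 L × 1000 mL/L × 1.12 g/mL = 66,750 g.
(b) Available chlorine delivered: 66,750 g × 0.119 = 7943 g as Cl₂.
(b) Concentration rise: 7943 g / 469,000 L = 16.94 mg/L = 16.94 ppm.

(a) 505 g; (b) 16.94 ppm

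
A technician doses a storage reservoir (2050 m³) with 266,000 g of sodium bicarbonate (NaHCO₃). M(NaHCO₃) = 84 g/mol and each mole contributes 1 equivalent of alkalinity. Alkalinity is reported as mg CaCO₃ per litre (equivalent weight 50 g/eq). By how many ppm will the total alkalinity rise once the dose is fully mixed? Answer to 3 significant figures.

77.2 ppm

Volume: 2050 m³ = 2,050,000 L.
Moles of NaHCO₃: 266,000 g ÷ 84 g/mol = 3167 mol → 3167 eq of alkalinity.
As CaCO₃: 3167 eq × 50 g/eq = 158,300 g.
Rise: 158,300 g / 2,050,000 L × 1000 = 77.24 mg/L.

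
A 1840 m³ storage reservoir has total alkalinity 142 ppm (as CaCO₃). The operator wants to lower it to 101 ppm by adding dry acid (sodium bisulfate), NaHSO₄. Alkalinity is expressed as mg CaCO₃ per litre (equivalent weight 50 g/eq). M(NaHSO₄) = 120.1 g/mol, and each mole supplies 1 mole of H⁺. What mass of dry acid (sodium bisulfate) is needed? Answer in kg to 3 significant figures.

181 kg

Volume: 1840 m³ = 1,840,000 L.
Alkalinity to neutralize: (142 − 101) = 41 mg/L as CaCO₃ × 1,840,000 L = 75,440 g as CaCO₃.
Equivalents of H⁺ required: 75,440 ÷ 50 g/eq = 1509 eq = 1509 mol NaHSO₄.
Mass of NaHSO₄: 1509 × 120.1 = 181,200 g.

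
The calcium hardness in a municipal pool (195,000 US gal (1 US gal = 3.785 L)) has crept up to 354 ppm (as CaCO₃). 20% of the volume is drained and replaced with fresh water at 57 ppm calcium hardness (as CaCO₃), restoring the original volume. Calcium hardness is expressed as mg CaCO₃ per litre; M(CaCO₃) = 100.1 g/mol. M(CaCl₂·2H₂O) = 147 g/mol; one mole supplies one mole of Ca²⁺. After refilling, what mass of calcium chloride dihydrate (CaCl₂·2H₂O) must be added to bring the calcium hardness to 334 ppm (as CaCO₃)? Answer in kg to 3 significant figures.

42.7 kg

Volume: 195,000 US gal × 3.785 L/gal = 738,075 L.
After draining 20% and refilling: 354 × 0.80 + 57 × 0.20 = 294.6 ppm.
Deficit to target: 334 − 294.6 = 39.4 mg/L.
As CaCO₃: 39.4 mg/L × 738,075 L = 29,080 g; ÷ 100.1 = 290.5 mol Ca²⁺.
Mass: 290.5 × 147 = 42,710 g.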